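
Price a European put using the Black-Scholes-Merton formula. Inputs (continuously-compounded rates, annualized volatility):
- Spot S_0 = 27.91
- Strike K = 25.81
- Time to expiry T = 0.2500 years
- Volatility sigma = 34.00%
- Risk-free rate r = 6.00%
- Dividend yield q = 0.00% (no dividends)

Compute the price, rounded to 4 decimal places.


Answer: Price = 0.8284

Derivation:
d1 = (ln(S/K) + (r - q + 0.5*sigma^2) * T) / (sigma * sqrt(T)) = 0.63337079
d2 = d1 - sigma * sqrt(T) = 0.46337079
exp(-rT) = 0.98511194; exp(-qT) = 1.00000000
P = K * exp(-rT) * N(-d2) - S_0 * exp(-qT) * N(-d1)
N(-d1) = 0.26324577; N(-d2) = 0.32154931
P = 25.8100 * 0.98511194 * 0.32154931 - 27.9100 * 1.00000000 * 0.26324577 = 0.8284


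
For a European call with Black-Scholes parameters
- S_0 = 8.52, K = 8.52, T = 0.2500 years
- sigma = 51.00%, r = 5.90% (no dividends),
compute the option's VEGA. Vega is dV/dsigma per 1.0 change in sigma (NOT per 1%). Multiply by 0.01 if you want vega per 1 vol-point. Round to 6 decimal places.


d1 = 0.1853431373; d2 = -0.0696568627
phi(d1) = 0.3921485439; exp(-qT) = 1.0000000000; exp(-rT) = 0.9853582484
Vega = S * exp(-qT) * phi(d1) * sqrt(T) = 8.5200 * 1.0000000000 * 0.3921485439 * 0.5000000000 = 1.670553

Answer: Vega = 1.670553


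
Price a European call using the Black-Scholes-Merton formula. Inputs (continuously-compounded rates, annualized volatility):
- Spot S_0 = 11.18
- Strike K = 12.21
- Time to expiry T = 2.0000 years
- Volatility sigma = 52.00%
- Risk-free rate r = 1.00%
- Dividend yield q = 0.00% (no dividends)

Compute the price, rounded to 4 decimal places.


Answer: Price = 2.9401

Derivation:
d1 = (ln(S/K) + (r - q + 0.5*sigma^2) * T) / (sigma * sqrt(T)) = 0.27505254
d2 = d1 - sigma * sqrt(T) = -0.46033851
exp(-rT) = 0.98019867; exp(-qT) = 1.00000000
C = S_0 * exp(-qT) * N(d1) - K * exp(-rT) * N(d2)
N(d1) = 0.60836206; N(d2) = 0.32263663
C = 11.1800 * 1.00000000 * 0.60836206 - 12.2100 * 0.98019867 * 0.32263663 = 2.9401


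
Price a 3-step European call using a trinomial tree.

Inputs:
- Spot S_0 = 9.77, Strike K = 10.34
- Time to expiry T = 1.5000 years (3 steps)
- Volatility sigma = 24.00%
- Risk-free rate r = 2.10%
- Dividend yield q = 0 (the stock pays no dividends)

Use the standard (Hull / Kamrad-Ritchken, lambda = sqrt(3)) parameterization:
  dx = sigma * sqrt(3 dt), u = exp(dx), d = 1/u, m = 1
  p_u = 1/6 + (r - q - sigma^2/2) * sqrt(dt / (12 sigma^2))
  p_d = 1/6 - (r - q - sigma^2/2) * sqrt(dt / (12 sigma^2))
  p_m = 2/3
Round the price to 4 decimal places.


Answer: Price = V(0,0) = 1.0205

Derivation:
dt = T/N = 0.500000; dx = sigma*sqrt(3*dt) = 0.293939
u = exp(dx) = 1.341702; d = 1/u = 0.745322
p_u = 0.160033, p_m = 0.666667, p_d = 0.173301
Discount per step: exp(-r*dt) = 0.989555
Stock lattice S(k, j) with j the centered position index:
  k=0: S(0,+0) = 9.7700
  k=1: S(1,-1) = 7.2818; S(1,+0) = 9.7700; S(1,+1) = 13.1084
  k=2: S(2,-2) = 5.4273; S(2,-1) = 7.2818; S(2,+0) = 9.7700; S(2,+1) = 13.1084; S(2,+2) = 17.5876
  k=3: S(3,-3) = 4.0451; S(3,-2) = 5.4273; S(3,-1) = 7.2818; S(3,+0) = 9.7700; S(3,+1) = 13.1084; S(3,+2) = 17.5876; S(3,+3) = 23.5973
Terminal payoffs V(N, j) = max(S_T - K, 0):
  V(3,-3) = 0.000000; V(3,-2) = 0.000000; V(3,-1) = 0.000000; V(3,+0) = 0.000000; V(3,+1) = 2.768426; V(3,+2) = 7.247598; V(3,+3) = 13.257311
Backward induction: V(k, j) = exp(-r*dt) * [p_u * V(k+1, j+1) + p_m * V(k+1, j) + p_d * V(k+1, j-1)]
  V(2,-2) = exp(-r*dt) * [p_u*0.000000 + p_m*0.000000 + p_d*0.000000] = 0.000000
  V(2,-1) = exp(-r*dt) * [p_u*0.000000 + p_m*0.000000 + p_d*0.000000] = 0.000000
  V(2,+0) = exp(-r*dt) * [p_u*2.768426 + p_m*0.000000 + p_d*0.000000] = 0.438411
  V(2,+1) = exp(-r*dt) * [p_u*7.247598 + p_m*2.768426 + p_d*0.000000] = 2.974077
  V(2,+2) = exp(-r*dt) * [p_u*13.257311 + p_m*7.247598 + p_d*2.768426] = 7.355465
  V(1,-1) = exp(-r*dt) * [p_u*0.438411 + p_m*0.000000 + p_d*0.000000] = 0.069427
  V(1,+0) = exp(-r*dt) * [p_u*2.974077 + p_m*0.438411 + p_d*0.000000] = 0.760199
  V(1,+1) = exp(-r*dt) * [p_u*7.355465 + p_m*2.974077 + p_d*0.438411] = 3.202011
  V(0,+0) = exp(-r*dt) * [p_u*3.202011 + p_m*0.760199 + p_d*0.069427] = 1.020486


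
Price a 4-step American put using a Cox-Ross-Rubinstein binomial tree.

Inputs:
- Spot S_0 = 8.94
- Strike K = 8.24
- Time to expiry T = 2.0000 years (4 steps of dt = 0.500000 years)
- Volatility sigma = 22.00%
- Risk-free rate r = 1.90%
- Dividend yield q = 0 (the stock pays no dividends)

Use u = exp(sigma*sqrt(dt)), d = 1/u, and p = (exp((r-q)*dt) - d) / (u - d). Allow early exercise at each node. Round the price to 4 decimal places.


dt = T/N = 0.500000
u = exp(sigma*sqrt(dt)) = 1.168316; d = 1/u = 0.855933
p = (exp((r-q)*dt) - d) / (u - d) = 0.491744
Discount per step: exp(-r*dt) = 0.990545
Stock lattice S(k, i) with i counting down-moves:
  k=0: S(0,0) = 8.9400
  k=1: S(1,0) = 10.4447; S(1,1) = 7.6520
  k=2: S(2,0) = 12.2028; S(2,1) = 8.9400; S(2,2) = 6.5496
  k=3: S(3,0) = 14.2567; S(3,1) = 10.4447; S(3,2) = 7.6520; S(3,3) = 5.6060
  k=4: S(4,0) = 16.6563; S(4,1) = 12.2028; S(4,2) = 8.9400; S(4,3) = 6.5496; S(4,4) = 4.7984
Terminal payoffs V(N, i) = max(K - S_T, 0):
  V(4,0) = 0.000000; V(4,1) = 0.000000; V(4,2) = 0.000000; V(4,3) = 1.690370; V(4,4) = 3.441604
Backward induction: V(k, i) = exp(-r*dt) * [p * V(k+1, i) + (1-p) * V(k+1, i+1)]; then take max(V_cont, immediate exercise) for American.
  V(3,0) = exp(-r*dt) * [p*0.000000 + (1-p)*0.000000] = 0.000000; exercise = 0.000000; V(3,0) = max -> 0.000000
  V(3,1) = exp(-r*dt) * [p*0.000000 + (1-p)*0.000000] = 0.000000; exercise = 0.000000; V(3,1) = max -> 0.000000
  V(3,2) = exp(-r*dt) * [p*0.000000 + (1-p)*1.690370] = 0.851018; exercise = 0.587961; V(3,2) = max -> 0.851018
  V(3,3) = exp(-r*dt) * [p*1.690370 + (1-p)*3.441604] = 2.556048; exercise = 2.633957; V(3,3) = max -> 2.633957
  V(2,0) = exp(-r*dt) * [p*0.000000 + (1-p)*0.000000] = 0.000000; exercise = 0.000000; V(2,0) = max -> 0.000000
  V(2,1) = exp(-r*dt) * [p*0.000000 + (1-p)*0.851018] = 0.428446; exercise = 0.000000; V(2,1) = max -> 0.428446
  V(2,2) = exp(-r*dt) * [p*0.851018 + (1-p)*2.633957] = 1.740594; exercise = 1.690370; V(2,2) = max -> 1.740594
  V(1,0) = exp(-r*dt) * [p*0.000000 + (1-p)*0.428446] = 0.215701; exercise = 0.000000; V(1,0) = max -> 0.215701
  V(1,1) = exp(-r*dt) * [p*0.428446 + (1-p)*1.740594] = 1.084997; exercise = 0.587961; V(1,1) = max -> 1.084997
  V(0,0) = exp(-r*dt) * [p*0.215701 + (1-p)*1.084997] = 0.651309; exercise = 0.000000; V(0,0) = max -> 0.651309

Answer: Price = V(0,0) = 0.6513


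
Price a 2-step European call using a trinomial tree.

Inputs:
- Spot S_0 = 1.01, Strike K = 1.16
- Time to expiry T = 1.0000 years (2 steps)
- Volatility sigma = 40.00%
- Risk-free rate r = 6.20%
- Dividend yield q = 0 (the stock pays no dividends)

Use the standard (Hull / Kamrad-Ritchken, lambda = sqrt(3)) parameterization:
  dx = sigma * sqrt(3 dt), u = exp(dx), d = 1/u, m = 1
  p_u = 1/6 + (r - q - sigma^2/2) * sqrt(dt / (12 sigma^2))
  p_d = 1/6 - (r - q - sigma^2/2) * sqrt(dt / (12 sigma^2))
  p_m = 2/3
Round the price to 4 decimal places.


dt = T/N = 0.500000; dx = sigma*sqrt(3*dt) = 0.489898
u = exp(dx) = 1.632150; d = 1/u = 0.612689
p_u = 0.157481, p_m = 0.666667, p_d = 0.175852
Discount per step: exp(-r*dt) = 0.969476
Stock lattice S(k, j) with j the centered position index:
  k=0: S(0,+0) = 1.0100
  k=1: S(1,-1) = 0.6188; S(1,+0) = 1.0100; S(1,+1) = 1.6485
  k=2: S(2,-2) = 0.3791; S(2,-1) = 0.6188; S(2,+0) = 1.0100; S(2,+1) = 1.6485; S(2,+2) = 2.6906
Terminal payoffs V(N, j) = max(S_T - K, 0):
  V(2,-2) = 0.000000; V(2,-1) = 0.000000; V(2,+0) = 0.000000; V(2,+1) = 0.488471; V(2,+2) = 1.530552
Backward induction: V(k, j) = exp(-r*dt) * [p_u * V(k+1, j+1) + p_m * V(k+1, j) + p_d * V(k+1, j-1)]
  V(1,-1) = exp(-r*dt) * [p_u*0.000000 + p_m*0.000000 + p_d*0.000000] = 0.000000
  V(1,+0) = exp(-r*dt) * [p_u*0.488471 + p_m*0.000000 + p_d*0.000000] = 0.074577
  V(1,+1) = exp(-r*dt) * [p_u*1.530552 + p_m*0.488471 + p_d*0.000000] = 0.549383
  V(0,+0) = exp(-r*dt) * [p_u*0.549383 + p_m*0.074577 + p_d*0.000000] = 0.132077

Answer: Price = V(0,0) = 0.1321


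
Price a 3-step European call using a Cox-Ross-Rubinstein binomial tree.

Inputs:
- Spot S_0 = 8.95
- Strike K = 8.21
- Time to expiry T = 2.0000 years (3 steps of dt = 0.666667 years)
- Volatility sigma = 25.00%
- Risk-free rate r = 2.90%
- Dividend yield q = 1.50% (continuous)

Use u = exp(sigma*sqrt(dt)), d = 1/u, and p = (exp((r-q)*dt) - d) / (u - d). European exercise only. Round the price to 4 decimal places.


dt = T/N = 0.666667
u = exp(sigma*sqrt(dt)) = 1.226450; d = 1/u = 0.815361
p = (exp((r-q)*dt) - d) / (u - d) = 0.471956
Discount per step: exp(-r*dt) = 0.980852
Stock lattice S(k, i) with i counting down-moves:
  k=0: S(0,0) = 8.9500
  k=1: S(1,0) = 10.9767; S(1,1) = 7.2975
  k=2: S(2,0) = 13.4624; S(2,1) = 8.9500; S(2,2) = 5.9501
  k=3: S(3,0) = 16.5110; S(3,1) = 10.9767; S(3,2) = 7.2975; S(3,3) = 4.8515
Terminal payoffs V(N, i) = max(S_T - K, 0):
  V(3,0) = 8.300986; V(3,1) = 2.766731; V(3,2) = 0.000000; V(3,3) = 0.000000
Backward induction: V(k, i) = exp(-r*dt) * [p * V(k+1, i) + (1-p) * V(k+1, i+1)].
  V(2,0) = exp(-r*dt) * [p*8.300986 + (1-p)*2.766731] = 5.275665
  V(2,1) = exp(-r*dt) * [p*2.766731 + (1-p)*0.000000] = 1.280772
  V(2,2) = exp(-r*dt) * [p*0.000000 + (1-p)*0.000000] = 0.000000
  V(1,0) = exp(-r*dt) * [p*5.275665 + (1-p)*1.280772] = 3.105559
  V(1,1) = exp(-r*dt) * [p*1.280772 + (1-p)*0.000000] = 0.592893
  V(0,0) = exp(-r*dt) * [p*3.105559 + (1-p)*0.592893] = 1.744701

Answer: Price = V(0,0) = 1.7447


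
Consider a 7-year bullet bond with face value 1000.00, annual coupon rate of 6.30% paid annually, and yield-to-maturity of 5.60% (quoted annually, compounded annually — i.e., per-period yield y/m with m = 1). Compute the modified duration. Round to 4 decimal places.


Coupon per period c = face * coupon_rate / m = 63.000000
Periods per year m = 1; per-period yield y/m = 0.056000
Number of cashflows N = 7
Cashflows (t years, CF_t, discount factor 1/(1+y/m)^(m*t), PV):
  t = 1.0000: CF_t = 63.000000, DF = 0.946970, PV = 59.659091
  t = 2.0000: CF_t = 63.000000, DF = 0.896752, PV = 56.495351
  t = 3.0000: CF_t = 63.000000, DF = 0.849197, PV = 53.499386
  t = 4.0000: CF_t = 63.000000, DF = 0.804163, PV = 50.662297
  t = 5.0000: CF_t = 63.000000, DF = 0.761518, PV = 47.975660
  t = 6.0000: CF_t = 63.000000, DF = 0.721135, PV = 45.431496
  t = 7.0000: CF_t = 1063.000000, DF = 0.682893, PV = 725.915111
Price P = sum_t PV_t = 1039.638392
First compute Macaulay numerator sum_t t * PV_t:
  t * PV_t at t = 1.0000: 59.659091
  t * PV_t at t = 2.0000: 112.990702
  t * PV_t at t = 3.0000: 160.498157
  t * PV_t at t = 4.0000: 202.649188
  t * PV_t at t = 5.0000: 239.878300
  t * PV_t at t = 6.0000: 272.588978
  t * PV_t at t = 7.0000: 5081.405779
Macaulay duration D = 6129.670195 / 1039.638392 = 5.895964
Modified duration = D / (1 + y/m) = 5.895964 / (1 + 0.056000) = 5.583299

Answer: Modified duration = 5.5833


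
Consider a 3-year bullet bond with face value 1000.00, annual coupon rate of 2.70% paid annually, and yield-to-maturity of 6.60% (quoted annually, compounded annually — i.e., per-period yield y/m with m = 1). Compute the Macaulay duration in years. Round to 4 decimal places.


Answer: Macaulay duration = 2.9170 years

Derivation:
Coupon per period c = face * coupon_rate / m = 27.000000
Periods per year m = 1; per-period yield y/m = 0.066000
Number of cashflows N = 3
Cashflows (t years, CF_t, discount factor 1/(1+y/m)^(m*t), PV):
  t = 1.0000: CF_t = 27.000000, DF = 0.938086, PV = 25.328330
  t = 2.0000: CF_t = 27.000000, DF = 0.880006, PV = 23.760160
  t = 3.0000: CF_t = 1027.000000, DF = 0.825521, PV = 847.810575
Price P = sum_t PV_t = 896.899065
Macaulay numerator sum_t t * PV_t:
  t * PV_t at t = 1.0000: 25.328330
  t * PV_t at t = 2.0000: 47.520319
  t * PV_t at t = 3.0000: 2543.431726
Macaulay duration D = (sum_t t * PV_t) / P = 2616.280376 / 896.899065 = 2.917029


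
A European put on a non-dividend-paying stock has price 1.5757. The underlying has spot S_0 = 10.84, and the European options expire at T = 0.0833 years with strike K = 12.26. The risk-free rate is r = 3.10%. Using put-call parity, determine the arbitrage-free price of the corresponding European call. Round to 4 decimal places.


Answer: Call price = 0.1873

Derivation:
Put-call parity: C - P = S_0 * exp(-qT) - K * exp(-rT).
S_0 * exp(-qT) = 10.8400 * 1.00000000 = 10.84000000
K * exp(-rT) = 12.2600 * 0.99742103 = 12.22838184
C = P + S*exp(-qT) - K*exp(-rT)
C = 1.5757 + 10.84000000 - 12.22838184 = 0.1873


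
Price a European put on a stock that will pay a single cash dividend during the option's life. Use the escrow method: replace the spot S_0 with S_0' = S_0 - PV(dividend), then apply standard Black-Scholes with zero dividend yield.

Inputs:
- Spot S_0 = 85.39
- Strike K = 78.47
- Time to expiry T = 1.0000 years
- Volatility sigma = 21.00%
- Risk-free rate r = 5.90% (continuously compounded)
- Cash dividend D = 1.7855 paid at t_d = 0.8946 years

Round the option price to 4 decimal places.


Answer: Price = 2.8336

Derivation:
PV(D) = D * exp(-r * t_d) = 1.7855 * 0.94858735 = 1.69370272
S_0' = S_0 - PV(D) = 85.3900 - 1.69370272 = 83.69629728
d1 = (ln(S_0'/K) + (r + sigma^2/2)*T) / (sigma*sqrt(T)) = 0.69299215
d2 = d1 - sigma*sqrt(T) = 0.48299215
exp(-rT) = 0.94270677
N(-d1) = 0.24415724; N(-d2) = 0.31455065
P = K * exp(-rT) * N(-d2) - S_0' * N(-d1) = 78.4700 * 0.94270677 * 0.31455065 - 83.69629728 * 0.24415724 = 2.8336


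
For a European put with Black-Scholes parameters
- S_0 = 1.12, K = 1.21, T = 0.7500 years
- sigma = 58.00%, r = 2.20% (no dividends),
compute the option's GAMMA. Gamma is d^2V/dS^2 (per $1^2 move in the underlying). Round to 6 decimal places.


d1 = 0.1301194722; d2 = -0.3721752620
phi(d1) = 0.3955792741; exp(-qT) = 1.0000000000; exp(-rT) = 0.9836353794
Gamma = exp(-qT) * phi(d1) / (S * sigma * sqrt(T)) = 1.0000000000 * 0.3955792741 / (1.1200 * 0.5800 * 0.8660254038) = 0.703164

Answer: Gamma = 0.703164


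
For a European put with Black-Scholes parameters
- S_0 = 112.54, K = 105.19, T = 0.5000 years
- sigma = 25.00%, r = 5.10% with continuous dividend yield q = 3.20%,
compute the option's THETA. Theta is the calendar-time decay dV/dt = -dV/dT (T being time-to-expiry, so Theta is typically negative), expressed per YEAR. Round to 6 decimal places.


Answer: Theta = -5.967275

Derivation:
d1 = 0.5241950875; d2 = 0.3474183922
phi(d1) = 0.3477300641; exp(-qT) = 0.9841273201; exp(-rT) = 0.9748223790
Theta = -S*exp(-qT)*phi(d1)*sigma/(2*sqrt(T)) + r*K*exp(-rT)*N(-d2) - q*S*exp(-qT)*N(-d1)
N(-d1) = 0.3000714287; N(-d2) = 0.3641385089; sqrt(T) = 0.7071067812
Term 1 = -112.5400 * 0.9841273201 * 0.3477300641 * 0.2500 / (2 * 0.7071067812) = -6.8080925437
Term 2 = 0.0510 * 105.1900 * 0.9748223790 * 0.3641385089 = 1.9043059810
Term 3 = -0.0320 * 112.5400 * 0.9841273201 * 0.3000714287 = -1.0634885623
Theta = -6.8080925437 + (1.9043059810) + (-1.0634885623) = -5.967275


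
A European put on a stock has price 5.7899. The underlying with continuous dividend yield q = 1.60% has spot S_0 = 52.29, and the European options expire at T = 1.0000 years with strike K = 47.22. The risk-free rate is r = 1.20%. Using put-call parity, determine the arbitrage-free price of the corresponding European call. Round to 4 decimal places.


Answer: Call price = 10.5932

Derivation:
Put-call parity: C - P = S_0 * exp(-qT) - K * exp(-rT).
S_0 * exp(-qT) = 52.2900 * 0.98412732 = 51.46001757
K * exp(-rT) = 47.2200 * 0.98807171 = 46.65674628
C = P + S*exp(-qT) - K*exp(-rT)
C = 5.7899 + 51.46001757 - 46.65674628 = 10.5932


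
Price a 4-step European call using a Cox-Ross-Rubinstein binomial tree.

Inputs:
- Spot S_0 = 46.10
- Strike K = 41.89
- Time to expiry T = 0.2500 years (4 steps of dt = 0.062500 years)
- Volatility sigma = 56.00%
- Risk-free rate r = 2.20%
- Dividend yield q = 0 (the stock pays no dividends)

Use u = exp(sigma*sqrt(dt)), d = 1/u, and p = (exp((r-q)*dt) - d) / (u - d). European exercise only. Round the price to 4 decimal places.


dt = T/N = 0.062500
u = exp(sigma*sqrt(dt)) = 1.150274; d = 1/u = 0.869358
p = (exp((r-q)*dt) - d) / (u - d) = 0.469955
Discount per step: exp(-r*dt) = 0.998626
Stock lattice S(k, i) with i counting down-moves:
  k=0: S(0,0) = 46.1000
  k=1: S(1,0) = 53.0276; S(1,1) = 40.0774
  k=2: S(2,0) = 60.9963; S(2,1) = 46.1000; S(2,2) = 34.8416
  k=3: S(3,0) = 70.1624; S(3,1) = 53.0276; S(3,2) = 40.0774; S(3,3) = 30.2899
  k=4: S(4,0) = 80.7060; S(4,1) = 60.9963; S(4,2) = 46.1000; S(4,3) = 34.8416; S(4,4) = 26.3327
Terminal payoffs V(N, i) = max(S_T - K, 0):
  V(4,0) = 38.816002; V(4,1) = 19.106284; V(4,2) = 4.210000; V(4,3) = 0.000000; V(4,4) = 0.000000
Backward induction: V(k, i) = exp(-r*dt) * [p * V(k+1, i) + (1-p) * V(k+1, i+1)].
  V(3,0) = exp(-r*dt) * [p*38.816002 + (1-p)*19.106284] = 28.329987
  V(3,1) = exp(-r*dt) * [p*19.106284 + (1-p)*4.210000] = 11.195181
  V(3,2) = exp(-r*dt) * [p*4.210000 + (1-p)*0.000000] = 1.975793
  V(3,3) = exp(-r*dt) * [p*0.000000 + (1-p)*0.000000] = 0.000000
  V(2,0) = exp(-r*dt) * [p*28.329987 + (1-p)*11.195181] = 19.221324
  V(2,1) = exp(-r*dt) * [p*11.195181 + (1-p)*1.975793] = 6.299823
  V(2,2) = exp(-r*dt) * [p*1.975793 + (1-p)*0.000000] = 0.927258
  V(1,0) = exp(-r*dt) * [p*19.221324 + (1-p)*6.299823] = 12.355348
  V(1,1) = exp(-r*dt) * [p*6.299823 + (1-p)*0.927258] = 3.447379
  V(0,0) = exp(-r*dt) * [p*12.355348 + (1-p)*3.447379] = 7.623236

Answer: Price = V(0,0) = 7.6232


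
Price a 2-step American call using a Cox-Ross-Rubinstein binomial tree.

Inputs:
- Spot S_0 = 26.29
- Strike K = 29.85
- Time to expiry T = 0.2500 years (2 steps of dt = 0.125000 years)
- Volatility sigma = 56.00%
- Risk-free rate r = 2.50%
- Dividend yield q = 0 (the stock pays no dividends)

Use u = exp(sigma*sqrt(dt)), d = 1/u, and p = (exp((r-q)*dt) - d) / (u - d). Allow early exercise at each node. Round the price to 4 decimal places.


dt = T/N = 0.125000
u = exp(sigma*sqrt(dt)) = 1.218950; d = 1/u = 0.820378
p = (exp((r-q)*dt) - d) / (u - d) = 0.458516
Discount per step: exp(-r*dt) = 0.996880
Stock lattice S(k, i) with i counting down-moves:
  k=0: S(0,0) = 26.2900
  k=1: S(1,0) = 32.0462; S(1,1) = 21.5677
  k=2: S(2,0) = 39.0627; S(2,1) = 26.2900; S(2,2) = 17.6937
Terminal payoffs V(N, i) = max(S_T - K, 0):
  V(2,0) = 9.212715; V(2,1) = 0.000000; V(2,2) = 0.000000
Backward induction: V(k, i) = exp(-r*dt) * [p * V(k+1, i) + (1-p) * V(k+1, i+1)]; then take max(V_cont, immediate exercise) for American.
  V(1,0) = exp(-r*dt) * [p*9.212715 + (1-p)*0.000000] = 4.211000; exercise = 2.196198; V(1,0) = max -> 4.211000
  V(1,1) = exp(-r*dt) * [p*0.000000 + (1-p)*0.000000] = 0.000000; exercise = 0.000000; V(1,1) = max -> 0.000000
  V(0,0) = exp(-r*dt) * [p*4.211000 + (1-p)*0.000000] = 1.924788; exercise = 0.000000; V(0,0) = max -> 1.924788

Answer: Price = V(0,0) = 1.9248


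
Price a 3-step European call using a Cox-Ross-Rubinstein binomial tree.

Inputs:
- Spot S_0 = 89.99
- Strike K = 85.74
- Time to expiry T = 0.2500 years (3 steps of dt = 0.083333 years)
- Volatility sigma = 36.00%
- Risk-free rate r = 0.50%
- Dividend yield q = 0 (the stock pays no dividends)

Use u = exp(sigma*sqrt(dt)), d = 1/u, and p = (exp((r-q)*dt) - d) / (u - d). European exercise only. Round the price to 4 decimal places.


Answer: Price = V(0,0) = 9.0233

Derivation:
dt = T/N = 0.083333
u = exp(sigma*sqrt(dt)) = 1.109515; d = 1/u = 0.901295
p = (exp((r-q)*dt) - d) / (u - d) = 0.476044
Discount per step: exp(-r*dt) = 0.999583
Stock lattice S(k, i) with i counting down-moves:
  k=0: S(0,0) = 89.9900
  k=1: S(1,0) = 99.8453; S(1,1) = 81.1075
  k=2: S(2,0) = 110.7798; S(2,1) = 89.9900; S(2,2) = 73.1018
  k=3: S(3,0) = 122.9119; S(3,1) = 99.8453; S(3,2) = 81.1075; S(3,3) = 65.8862
Terminal payoffs V(N, i) = max(S_T - K, 0):
  V(3,0) = 37.171883; V(3,1) = 14.105261; V(3,2) = 0.000000; V(3,3) = 0.000000
Backward induction: V(k, i) = exp(-r*dt) * [p * V(k+1, i) + (1-p) * V(k+1, i+1)].
  V(2,0) = exp(-r*dt) * [p*37.171883 + (1-p)*14.105261] = 25.075540
  V(2,1) = exp(-r*dt) * [p*14.105261 + (1-p)*0.000000] = 6.711929
  V(2,2) = exp(-r*dt) * [p*0.000000 + (1-p)*0.000000] = 0.000000
  V(1,0) = exp(-r*dt) * [p*25.075540 + (1-p)*6.711929] = 15.447380
  V(1,1) = exp(-r*dt) * [p*6.711929 + (1-p)*0.000000] = 3.193843
  V(0,0) = exp(-r*dt) * [p*15.447380 + (1-p)*3.193843] = 9.023307


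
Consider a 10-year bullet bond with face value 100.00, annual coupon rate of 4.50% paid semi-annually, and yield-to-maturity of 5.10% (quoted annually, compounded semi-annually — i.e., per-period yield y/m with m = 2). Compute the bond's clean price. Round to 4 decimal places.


Answer: Price = 95.3453

Derivation:
Coupon per period c = face * coupon_rate / m = 2.250000
Periods per year m = 2; per-period yield y/m = 0.025500
Number of cashflows N = 20
Cashflows (t years, CF_t, discount factor 1/(1+y/m)^(m*t), PV):
  t = 0.5000: CF_t = 2.250000, DF = 0.975134, PV = 2.194052
  t = 1.0000: CF_t = 2.250000, DF = 0.950886, PV = 2.139495
  t = 1.5000: CF_t = 2.250000, DF = 0.927242, PV = 2.086294
  t = 2.0000: CF_t = 2.250000, DF = 0.904185, PV = 2.034416
  t = 2.5000: CF_t = 2.250000, DF = 0.881702, PV = 1.983829
  t = 3.0000: CF_t = 2.250000, DF = 0.859777, PV = 1.934499
  t = 3.5000: CF_t = 2.250000, DF = 0.838398, PV = 1.886396
  t = 4.0000: CF_t = 2.250000, DF = 0.817551, PV = 1.839489
  t = 4.5000: CF_t = 2.250000, DF = 0.797222, PV = 1.793748
  t = 5.0000: CF_t = 2.250000, DF = 0.777398, PV = 1.749145
  t = 5.5000: CF_t = 2.250000, DF = 0.758067, PV = 1.705651
  t = 6.0000: CF_t = 2.250000, DF = 0.739217, PV = 1.663239
  t = 6.5000: CF_t = 2.250000, DF = 0.720836, PV = 1.621881
  t = 7.0000: CF_t = 2.250000, DF = 0.702912, PV = 1.581551
  t = 7.5000: CF_t = 2.250000, DF = 0.685433, PV = 1.542224
  t = 8.0000: CF_t = 2.250000, DF = 0.668389, PV = 1.503875
  t = 8.5000: CF_t = 2.250000, DF = 0.651769, PV = 1.466480
  t = 9.0000: CF_t = 2.250000, DF = 0.635562, PV = 1.430015
  t = 9.5000: CF_t = 2.250000, DF = 0.619758, PV = 1.394456
  t = 10.0000: CF_t = 102.250000, DF = 0.604347, PV = 61.794528
Price P = sum_t PV_t = 95.345264


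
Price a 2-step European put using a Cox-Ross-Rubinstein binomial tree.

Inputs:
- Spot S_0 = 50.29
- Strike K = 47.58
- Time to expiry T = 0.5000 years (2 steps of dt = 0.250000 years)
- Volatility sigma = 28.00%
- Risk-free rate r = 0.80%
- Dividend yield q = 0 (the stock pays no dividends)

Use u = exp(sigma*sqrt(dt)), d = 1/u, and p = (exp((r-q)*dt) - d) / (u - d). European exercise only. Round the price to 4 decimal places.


Answer: Price = V(0,0) = 2.6559

Derivation:
dt = T/N = 0.250000
u = exp(sigma*sqrt(dt)) = 1.150274; d = 1/u = 0.869358
p = (exp((r-q)*dt) - d) / (u - d) = 0.472184
Discount per step: exp(-r*dt) = 0.998002
Stock lattice S(k, i) with i counting down-moves:
  k=0: S(0,0) = 50.2900
  k=1: S(1,0) = 57.8473; S(1,1) = 43.7200
  k=2: S(2,0) = 66.5402; S(2,1) = 50.2900; S(2,2) = 38.0084
Terminal payoffs V(N, i) = max(K - S_T, 0):
  V(2,0) = 0.000000; V(2,1) = 0.000000; V(2,2) = 9.571636
Backward induction: V(k, i) = exp(-r*dt) * [p * V(k+1, i) + (1-p) * V(k+1, i+1)].
  V(1,0) = exp(-r*dt) * [p*0.000000 + (1-p)*0.000000] = 0.000000
  V(1,1) = exp(-r*dt) * [p*0.000000 + (1-p)*9.571636] = 5.041971
  V(0,0) = exp(-r*dt) * [p*0.000000 + (1-p)*5.041971] = 2.655917


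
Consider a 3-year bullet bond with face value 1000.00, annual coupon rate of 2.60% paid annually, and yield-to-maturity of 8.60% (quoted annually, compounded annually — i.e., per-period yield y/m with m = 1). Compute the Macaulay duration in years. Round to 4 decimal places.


Answer: Macaulay duration = 2.9174 years

Derivation:
Coupon per period c = face * coupon_rate / m = 26.000000
Periods per year m = 1; per-period yield y/m = 0.086000
Number of cashflows N = 3
Cashflows (t years, CF_t, discount factor 1/(1+y/m)^(m*t), PV):
  t = 1.0000: CF_t = 26.000000, DF = 0.920810, PV = 23.941068
  t = 2.0000: CF_t = 26.000000, DF = 0.847892, PV = 22.045182
  t = 3.0000: CF_t = 1026.000000, DF = 0.780747, PV = 801.046791
Price P = sum_t PV_t = 847.033042
Macaulay numerator sum_t t * PV_t:
  t * PV_t at t = 1.0000: 23.941068
  t * PV_t at t = 2.0000: 44.090365
  t * PV_t at t = 3.0000: 2403.140373
Macaulay duration D = (sum_t t * PV_t) / P = 2471.171806 / 847.033042 = 2.917444


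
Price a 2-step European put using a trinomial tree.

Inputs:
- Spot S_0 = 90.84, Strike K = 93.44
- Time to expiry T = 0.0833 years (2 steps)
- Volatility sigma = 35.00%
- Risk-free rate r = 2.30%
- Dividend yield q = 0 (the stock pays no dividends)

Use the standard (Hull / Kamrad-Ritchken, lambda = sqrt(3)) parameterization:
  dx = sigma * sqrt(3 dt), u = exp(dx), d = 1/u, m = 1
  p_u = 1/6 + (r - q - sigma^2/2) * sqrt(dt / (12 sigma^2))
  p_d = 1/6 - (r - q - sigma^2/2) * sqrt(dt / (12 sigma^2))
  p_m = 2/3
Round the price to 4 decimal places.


Answer: Price = V(0,0) = 5.0048

Derivation:
dt = T/N = 0.041650; dx = sigma*sqrt(3*dt) = 0.123719
u = exp(dx) = 1.131698; d = 1/u = 0.883628
p_u = 0.160228, p_m = 0.666667, p_d = 0.173105
Discount per step: exp(-r*dt) = 0.999043
Stock lattice S(k, j) with j the centered position index:
  k=0: S(0,+0) = 90.8400
  k=1: S(1,-1) = 80.2688; S(1,+0) = 90.8400; S(1,+1) = 102.8034
  k=2: S(2,-2) = 70.9278; S(2,-1) = 80.2688; S(2,+0) = 90.8400; S(2,+1) = 102.8034; S(2,+2) = 116.3424
Terminal payoffs V(N, j) = max(K - S_T, 0):
  V(2,-2) = 22.512243; V(2,-1) = 13.171218; V(2,+0) = 2.600000; V(2,+1) = 0.000000; V(2,+2) = 0.000000
Backward induction: V(k, j) = exp(-r*dt) * [p_u * V(k+1, j+1) + p_m * V(k+1, j) + p_d * V(k+1, j-1)]
  V(1,-1) = exp(-r*dt) * [p_u*2.600000 + p_m*13.171218 + p_d*22.512243] = 13.081852
  V(1,+0) = exp(-r*dt) * [p_u*0.000000 + p_m*2.600000 + p_d*13.171218] = 4.009496
  V(1,+1) = exp(-r*dt) * [p_u*0.000000 + p_m*0.000000 + p_d*2.600000] = 0.449642
  V(0,+0) = exp(-r*dt) * [p_u*0.449642 + p_m*4.009496 + p_d*13.081852] = 5.004781


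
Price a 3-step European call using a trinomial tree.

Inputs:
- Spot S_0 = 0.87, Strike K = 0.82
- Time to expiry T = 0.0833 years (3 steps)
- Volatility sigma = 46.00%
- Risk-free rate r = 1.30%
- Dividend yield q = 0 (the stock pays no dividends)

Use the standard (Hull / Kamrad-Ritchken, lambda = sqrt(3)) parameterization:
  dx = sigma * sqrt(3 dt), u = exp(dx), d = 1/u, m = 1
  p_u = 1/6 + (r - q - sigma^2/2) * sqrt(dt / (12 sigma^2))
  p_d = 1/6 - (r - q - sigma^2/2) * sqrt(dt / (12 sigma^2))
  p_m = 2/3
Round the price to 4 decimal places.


Answer: Price = V(0,0) = 0.0762

Derivation:
dt = T/N = 0.027767; dx = sigma*sqrt(3*dt) = 0.132764
u = exp(dx) = 1.141980; d = 1/u = 0.875672
p_u = 0.156962, p_m = 0.666667, p_d = 0.176371
Discount per step: exp(-r*dt) = 0.999639
Stock lattice S(k, j) with j the centered position index:
  k=0: S(0,+0) = 0.8700
  k=1: S(1,-1) = 0.7618; S(1,+0) = 0.8700; S(1,+1) = 0.9935
  k=2: S(2,-2) = 0.6671; S(2,-1) = 0.7618; S(2,+0) = 0.8700; S(2,+1) = 0.9935; S(2,+2) = 1.1346
  k=3: S(3,-3) = 0.5842; S(3,-2) = 0.6671; S(3,-1) = 0.7618; S(3,+0) = 0.8700; S(3,+1) = 0.9935; S(3,+2) = 1.1346; S(3,+3) = 1.2957
Terminal payoffs V(N, j) = max(S_T - K, 0):
  V(3,-3) = 0.000000; V(3,-2) = 0.000000; V(3,-1) = 0.000000; V(3,+0) = 0.050000; V(3,+1) = 0.173523; V(3,+2) = 0.314584; V(3,+3) = 0.475673
Backward induction: V(k, j) = exp(-r*dt) * [p_u * V(k+1, j+1) + p_m * V(k+1, j) + p_d * V(k+1, j-1)]
  V(2,-2) = exp(-r*dt) * [p_u*0.000000 + p_m*0.000000 + p_d*0.000000] = 0.000000
  V(2,-1) = exp(-r*dt) * [p_u*0.050000 + p_m*0.000000 + p_d*0.000000] = 0.007845
  V(2,+0) = exp(-r*dt) * [p_u*0.173523 + p_m*0.050000 + p_d*0.000000] = 0.060548
  V(2,+1) = exp(-r*dt) * [p_u*0.314584 + p_m*0.173523 + p_d*0.050000] = 0.173816
  V(2,+2) = exp(-r*dt) * [p_u*0.475673 + p_m*0.314584 + p_d*0.173523] = 0.314876
  V(1,-1) = exp(-r*dt) * [p_u*0.060548 + p_m*0.007845 + p_d*0.000000] = 0.014729
  V(1,+0) = exp(-r*dt) * [p_u*0.173816 + p_m*0.060548 + p_d*0.007845] = 0.069007
  V(1,+1) = exp(-r*dt) * [p_u*0.314876 + p_m*0.173816 + p_d*0.060548] = 0.175916
  V(0,+0) = exp(-r*dt) * [p_u*0.175916 + p_m*0.069007 + p_d*0.014729] = 0.076187


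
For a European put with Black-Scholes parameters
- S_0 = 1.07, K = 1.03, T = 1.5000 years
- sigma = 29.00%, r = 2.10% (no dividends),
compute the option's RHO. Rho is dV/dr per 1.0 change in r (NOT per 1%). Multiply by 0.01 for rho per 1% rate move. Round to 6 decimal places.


Answer: Rho = -0.737574

Derivation:
d1 = 0.3735467528; d2 = 0.0183707401
phi(d1) = 0.3720574052; exp(-qT) = 1.0000000000; exp(-rT) = 0.9689909565
N(-d2) = 0.4926715472
Rho = -K*T*exp(-rT)*N(-d2) = -1.0300 * 1.5000 * 0.9689909565 * 0.4926715472 = -0.737574


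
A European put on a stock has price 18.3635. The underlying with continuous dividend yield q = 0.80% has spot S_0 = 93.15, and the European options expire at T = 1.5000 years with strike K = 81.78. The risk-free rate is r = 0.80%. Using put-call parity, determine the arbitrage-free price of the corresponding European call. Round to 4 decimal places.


Put-call parity: C - P = S_0 * exp(-qT) - K * exp(-rT).
S_0 * exp(-qT) = 93.1500 * 0.98807171 = 92.03888005
K * exp(-rT) = 81.7800 * 0.98807171 = 80.80450468
C = P + S*exp(-qT) - K*exp(-rT)
C = 18.3635 + 92.03888005 - 80.80450468 = 29.5979

Answer: Call price = 29.5979


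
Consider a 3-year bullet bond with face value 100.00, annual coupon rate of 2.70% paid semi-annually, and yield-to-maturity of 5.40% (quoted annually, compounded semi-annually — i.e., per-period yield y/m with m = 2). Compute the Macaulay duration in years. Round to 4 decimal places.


Answer: Macaulay duration = 2.8972 years

Derivation:
Coupon per period c = face * coupon_rate / m = 1.350000
Periods per year m = 2; per-period yield y/m = 0.027000
Number of cashflows N = 6
Cashflows (t years, CF_t, discount factor 1/(1+y/m)^(m*t), PV):
  t = 0.5000: CF_t = 1.350000, DF = 0.973710, PV = 1.314508
  t = 1.0000: CF_t = 1.350000, DF = 0.948111, PV = 1.279950
  t = 1.5000: CF_t = 1.350000, DF = 0.923185, PV = 1.246300
  t = 2.0000: CF_t = 1.350000, DF = 0.898914, PV = 1.213534
  t = 2.5000: CF_t = 1.350000, DF = 0.875282, PV = 1.181630
  t = 3.0000: CF_t = 101.350000, DF = 0.852270, PV = 86.377592
Price P = sum_t PV_t = 92.613513
Macaulay numerator sum_t t * PV_t:
  t * PV_t at t = 0.5000: 0.657254
  t * PV_t at t = 1.0000: 1.279950
  t * PV_t at t = 1.5000: 1.869449
  t * PV_t at t = 2.0000: 2.427068
  t * PV_t at t = 2.5000: 2.954075
  t * PV_t at t = 3.0000: 259.132775
Macaulay duration D = (sum_t t * PV_t) / P = 268.320572 / 92.613513 = 2.897208


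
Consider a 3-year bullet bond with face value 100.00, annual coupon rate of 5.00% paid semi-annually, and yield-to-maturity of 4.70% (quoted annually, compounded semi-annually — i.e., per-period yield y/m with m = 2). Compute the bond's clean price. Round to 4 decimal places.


Coupon per period c = face * coupon_rate / m = 2.500000
Periods per year m = 2; per-period yield y/m = 0.023500
Number of cashflows N = 6
Cashflows (t years, CF_t, discount factor 1/(1+y/m)^(m*t), PV):
  t = 0.5000: CF_t = 2.500000, DF = 0.977040, PV = 2.442599
  t = 1.0000: CF_t = 2.500000, DF = 0.954606, PV = 2.386516
  t = 1.5000: CF_t = 2.500000, DF = 0.932688, PV = 2.331720
  t = 2.0000: CF_t = 2.500000, DF = 0.911273, PV = 2.278183
  t = 2.5000: CF_t = 2.500000, DF = 0.890350, PV = 2.225875
  t = 3.0000: CF_t = 102.500000, DF = 0.869907, PV = 89.165486
Price P = sum_t PV_t = 100.830380

Answer: Price = 100.8304


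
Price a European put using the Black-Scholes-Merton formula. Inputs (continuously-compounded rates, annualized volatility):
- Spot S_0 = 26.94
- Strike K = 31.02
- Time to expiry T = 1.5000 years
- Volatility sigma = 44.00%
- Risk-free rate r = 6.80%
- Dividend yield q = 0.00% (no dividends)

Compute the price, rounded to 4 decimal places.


d1 = (ln(S/K) + (r - q + 0.5*sigma^2) * T) / (sigma * sqrt(T)) = 0.19703549
d2 = d1 - sigma * sqrt(T) = -0.34185225
exp(-rT) = 0.90302955; exp(-qT) = 1.00000000
P = K * exp(-rT) * N(-d2) - S_0 * exp(-qT) * N(-d1)
N(-d1) = 0.42189988; N(-d2) = 0.63376896
P = 31.0200 * 0.90302955 * 0.63376896 - 26.9400 * 1.00000000 * 0.42189988 = 6.3871

Answer: Price = 6.3871


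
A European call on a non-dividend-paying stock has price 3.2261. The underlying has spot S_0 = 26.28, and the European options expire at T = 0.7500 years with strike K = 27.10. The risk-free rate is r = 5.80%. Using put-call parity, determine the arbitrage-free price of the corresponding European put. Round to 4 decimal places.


Put-call parity: C - P = S_0 * exp(-qT) - K * exp(-rT).
S_0 * exp(-qT) = 26.2800 * 1.00000000 = 26.28000000
K * exp(-rT) = 27.1000 * 0.95743255 = 25.94642222
P = C - S*exp(-qT) + K*exp(-rT)
P = 3.2261 - 26.28000000 + 25.94642222 = 2.8925

Answer: Put price = 2.8925


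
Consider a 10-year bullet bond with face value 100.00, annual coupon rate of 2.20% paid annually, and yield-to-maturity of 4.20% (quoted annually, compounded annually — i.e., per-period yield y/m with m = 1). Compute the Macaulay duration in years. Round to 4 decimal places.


Answer: Macaulay duration = 8.9816 years

Derivation:
Coupon per period c = face * coupon_rate / m = 2.200000
Periods per year m = 1; per-period yield y/m = 0.042000
Number of cashflows N = 10
Cashflows (t years, CF_t, discount factor 1/(1+y/m)^(m*t), PV):
  t = 1.0000: CF_t = 2.200000, DF = 0.959693, PV = 2.111324
  t = 2.0000: CF_t = 2.200000, DF = 0.921010, PV = 2.026223
  t = 3.0000: CF_t = 2.200000, DF = 0.883887, PV = 1.944552
  t = 4.0000: CF_t = 2.200000, DF = 0.848260, PV = 1.866173
  t = 5.0000: CF_t = 2.200000, DF = 0.814069, PV = 1.790953
  t = 6.0000: CF_t = 2.200000, DF = 0.781257, PV = 1.718764
  t = 7.0000: CF_t = 2.200000, DF = 0.749766, PV = 1.649486
  t = 8.0000: CF_t = 2.200000, DF = 0.719545, PV = 1.583000
  t = 9.0000: CF_t = 2.200000, DF = 0.690543, PV = 1.519194
  t = 10.0000: CF_t = 102.200000, DF = 0.662709, PV = 67.728851
Price P = sum_t PV_t = 83.938520
Macaulay numerator sum_t t * PV_t:
  t * PV_t at t = 1.0000: 2.111324
  t * PV_t at t = 2.0000: 4.052446
  t * PV_t at t = 3.0000: 5.833655
  t * PV_t at t = 4.0000: 7.464690
  t * PV_t at t = 5.0000: 8.954763
  t * PV_t at t = 6.0000: 10.312587
  t * PV_t at t = 7.0000: 11.546402
  t * PV_t at t = 8.0000: 12.664000
  t * PV_t at t = 9.0000: 13.672745
  t * PV_t at t = 10.0000: 677.288507
Macaulay duration D = (sum_t t * PV_t) / P = 753.901121 / 83.938520 = 8.981587


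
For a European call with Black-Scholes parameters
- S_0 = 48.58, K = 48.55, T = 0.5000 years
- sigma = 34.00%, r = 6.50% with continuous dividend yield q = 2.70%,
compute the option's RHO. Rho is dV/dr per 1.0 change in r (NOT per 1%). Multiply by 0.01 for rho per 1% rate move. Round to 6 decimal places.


Answer: Rho = 11.387515

Derivation:
d1 = 0.2018071475; d2 = -0.0386091581
phi(d1) = 0.3909007469; exp(-qT) = 0.9865907163; exp(-rT) = 0.9680224498
N(d2) = 0.4846010003
Rho = K*T*exp(-rT)*N(d2) = 48.5500 * 0.5000 * 0.9680224498 * 0.4846010003 = 11.387515


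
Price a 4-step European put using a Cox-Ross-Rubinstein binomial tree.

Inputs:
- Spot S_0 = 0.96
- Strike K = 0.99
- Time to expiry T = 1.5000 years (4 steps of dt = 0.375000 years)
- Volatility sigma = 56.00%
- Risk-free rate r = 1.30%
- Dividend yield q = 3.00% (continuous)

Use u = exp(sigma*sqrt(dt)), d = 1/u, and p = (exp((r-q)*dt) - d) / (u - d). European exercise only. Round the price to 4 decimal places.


Answer: Price = V(0,0) = 0.2705

Derivation:
dt = T/N = 0.375000
u = exp(sigma*sqrt(dt)) = 1.409068; d = 1/u = 0.709689
p = (exp((r-q)*dt) - d) / (u - d) = 0.406012
Discount per step: exp(-r*dt) = 0.995137
Stock lattice S(k, i) with i counting down-moves:
  k=0: S(0,0) = 0.9600
  k=1: S(1,0) = 1.3527; S(1,1) = 0.6813
  k=2: S(2,0) = 1.9061; S(2,1) = 0.9600; S(2,2) = 0.4835
  k=3: S(3,0) = 2.6858; S(3,1) = 1.3527; S(3,2) = 0.6813; S(3,3) = 0.3431
  k=4: S(4,0) = 3.7844; S(4,1) = 1.9061; S(4,2) = 0.9600; S(4,3) = 0.4835; S(4,4) = 0.2435
Terminal payoffs V(N, i) = max(K - S_T, 0):
  V(4,0) = 0.000000; V(4,1) = 0.000000; V(4,2) = 0.030000; V(4,3) = 0.506488; V(4,4) = 0.746475
Backward induction: V(k, i) = exp(-r*dt) * [p * V(k+1, i) + (1-p) * V(k+1, i+1)].
  V(3,0) = exp(-r*dt) * [p*0.000000 + (1-p)*0.000000] = 0.000000
  V(3,1) = exp(-r*dt) * [p*0.000000 + (1-p)*0.030000] = 0.017733
  V(3,2) = exp(-r*dt) * [p*0.030000 + (1-p)*0.506488] = 0.311506
  V(3,3) = exp(-r*dt) * [p*0.506488 + (1-p)*0.746475] = 0.645881
  V(2,0) = exp(-r*dt) * [p*0.000000 + (1-p)*0.017733] = 0.010482
  V(2,1) = exp(-r*dt) * [p*0.017733 + (1-p)*0.311506] = 0.191296
  V(2,2) = exp(-r*dt) * [p*0.311506 + (1-p)*0.645881] = 0.507640
  V(1,0) = exp(-r*dt) * [p*0.010482 + (1-p)*0.191296] = 0.117310
  V(1,1) = exp(-r*dt) * [p*0.191296 + (1-p)*0.507640] = 0.377356
  V(0,0) = exp(-r*dt) * [p*0.117310 + (1-p)*0.377356] = 0.270453


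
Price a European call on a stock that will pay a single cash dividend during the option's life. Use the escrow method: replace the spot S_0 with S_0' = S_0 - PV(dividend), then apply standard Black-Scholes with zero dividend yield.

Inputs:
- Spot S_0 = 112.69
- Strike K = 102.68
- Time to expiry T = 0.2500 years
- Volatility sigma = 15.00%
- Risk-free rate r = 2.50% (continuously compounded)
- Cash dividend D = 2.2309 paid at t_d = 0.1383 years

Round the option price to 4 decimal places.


PV(D) = D * exp(-r * t_d) = 2.2309 * 0.99654847 = 2.22319998
S_0' = S_0 - PV(D) = 112.6900 - 2.22319998 = 110.46680002
d1 = (ln(S_0'/K) + (r + sigma^2/2)*T) / (sigma*sqrt(T)) = 1.09546890
d2 = d1 - sigma*sqrt(T) = 1.02046890
exp(-rT) = 0.99376949
N(d1) = 0.86334437; N(d2) = 0.84624693
C = S_0' * N(d1) - K * exp(-rT) * N(d2) = 110.46680002 * 0.86334437 - 102.6800 * 0.99376949 * 0.84624693 = 9.0196

Answer: Price = 9.0196


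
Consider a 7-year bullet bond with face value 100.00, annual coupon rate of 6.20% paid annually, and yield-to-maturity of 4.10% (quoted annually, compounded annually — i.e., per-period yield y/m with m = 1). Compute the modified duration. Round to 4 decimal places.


Answer: Modified duration = 5.7243

Derivation:
Coupon per period c = face * coupon_rate / m = 6.200000
Periods per year m = 1; per-period yield y/m = 0.041000
Number of cashflows N = 7
Cashflows (t years, CF_t, discount factor 1/(1+y/m)^(m*t), PV):
  t = 1.0000: CF_t = 6.200000, DF = 0.960615, PV = 5.955812
  t = 2.0000: CF_t = 6.200000, DF = 0.922781, PV = 5.721241
  t = 3.0000: CF_t = 6.200000, DF = 0.886437, PV = 5.495909
  t = 4.0000: CF_t = 6.200000, DF = 0.851524, PV = 5.279451
  t = 5.0000: CF_t = 6.200000, DF = 0.817987, PV = 5.071519
  t = 6.0000: CF_t = 6.200000, DF = 0.785770, PV = 4.871776
  t = 7.0000: CF_t = 106.200000, DF = 0.754823, PV = 80.162160
Price P = sum_t PV_t = 112.557867
First compute Macaulay numerator sum_t t * PV_t:
  t * PV_t at t = 1.0000: 5.955812
  t * PV_t at t = 2.0000: 11.442482
  t * PV_t at t = 3.0000: 16.487726
  t * PV_t at t = 4.0000: 21.117804
  t * PV_t at t = 5.0000: 25.357594
  t * PV_t at t = 6.0000: 29.230656
  t * PV_t at t = 7.0000: 561.135119
Macaulay duration D = 670.727193 / 112.557867 = 5.958954
Modified duration = D / (1 + y/m) = 5.958954 / (1 + 0.041000) = 5.724260


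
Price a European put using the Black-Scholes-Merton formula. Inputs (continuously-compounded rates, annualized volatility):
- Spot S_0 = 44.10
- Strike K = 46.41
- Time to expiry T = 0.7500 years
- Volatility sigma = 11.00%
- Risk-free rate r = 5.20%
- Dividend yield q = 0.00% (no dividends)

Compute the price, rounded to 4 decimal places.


d1 = (ln(S/K) + (r - q + 0.5*sigma^2) * T) / (sigma * sqrt(T)) = -0.07891508
d2 = d1 - sigma * sqrt(T) = -0.17417787
exp(-rT) = 0.96175071; exp(-qT) = 1.00000000
P = K * exp(-rT) * N(-d2) - S_0 * exp(-qT) * N(-d1)
N(-d1) = 0.53144991; N(-d2) = 0.56913716
P = 46.4100 * 0.96175071 * 0.56913716 - 44.1000 * 1.00000000 * 0.53144991 = 1.9664

Answer: Price = 1.9664


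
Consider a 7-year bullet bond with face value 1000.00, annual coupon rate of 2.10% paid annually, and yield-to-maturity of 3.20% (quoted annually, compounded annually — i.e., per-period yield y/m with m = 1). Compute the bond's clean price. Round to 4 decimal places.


Answer: Price = 931.9805

Derivation:
Coupon per period c = face * coupon_rate / m = 21.000000
Periods per year m = 1; per-period yield y/m = 0.032000
Number of cashflows N = 7
Cashflows (t years, CF_t, discount factor 1/(1+y/m)^(m*t), PV):
  t = 1.0000: CF_t = 21.000000, DF = 0.968992, PV = 20.348837
  t = 2.0000: CF_t = 21.000000, DF = 0.938946, PV = 19.717866
  t = 3.0000: CF_t = 21.000000, DF = 0.909831, PV = 19.106459
  t = 4.0000: CF_t = 21.000000, DF = 0.881620, PV = 18.514010
  t = 5.0000: CF_t = 21.000000, DF = 0.854283, PV = 17.939933
  t = 6.0000: CF_t = 21.000000, DF = 0.827793, PV = 17.383656
  t = 7.0000: CF_t = 1021.000000, DF = 0.802125, PV = 818.969751
Price P = sum_t PV_t = 931.980511
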